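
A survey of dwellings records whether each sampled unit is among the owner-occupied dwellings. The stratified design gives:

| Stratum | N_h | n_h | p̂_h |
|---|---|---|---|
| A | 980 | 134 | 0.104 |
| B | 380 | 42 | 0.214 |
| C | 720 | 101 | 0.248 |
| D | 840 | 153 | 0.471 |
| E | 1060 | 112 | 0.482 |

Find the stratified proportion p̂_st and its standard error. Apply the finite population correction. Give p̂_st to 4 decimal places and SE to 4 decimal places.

N = 3980; stratum weights W_h = N_h/N.
p̂_st = Σ W_h p̂_h = (980·0.104 + 380·0.214 + 720·0.248 + 840·0.471 + 1060·0.482)/3980 = 0.31868
V̂(p̂_st) = Σ W_h² (1 − n_h/N_h) p̂_h(1−p̂_h)/(n_h−1):
  stratum A: (980/3980)²·(1 − 134/980)·0.104·0.896/133 = 3.66708e-05
  stratum B: (380/3980)²·(1 − 42/380)·0.214·0.786/41 = 3.32649e-05
  stratum C: (720/3980)²·(1 − 101/720)·0.248·0.752/100 = 5.24719e-05
  stratum D: (840/3980)²·(1 − 153/840)·0.471·0.529/152 = 5.97177e-05
  stratum E: (1060/3980)²·(1 − 112/1060)·0.482·0.518/111 = 0.000142693
V̂(p̂_st) = 0.000324818; SE = √V̂ = 0.0180227

p̂_st ≈ 0.3187, SE ≈ 0.0180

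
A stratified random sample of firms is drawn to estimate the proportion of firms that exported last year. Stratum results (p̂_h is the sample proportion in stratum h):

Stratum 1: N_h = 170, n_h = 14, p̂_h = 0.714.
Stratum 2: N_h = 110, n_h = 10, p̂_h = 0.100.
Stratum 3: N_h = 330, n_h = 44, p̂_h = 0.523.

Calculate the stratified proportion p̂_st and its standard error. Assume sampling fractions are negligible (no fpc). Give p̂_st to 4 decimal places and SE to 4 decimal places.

N = 610; stratum weights W_h = N_h/N.
p̂_st = Σ W_h p̂_h = (170·0.714 + 110·0.100 + 330·0.523)/610 = 0.49995
V̂(p̂_st) = Σ W_h² p̂_h(1−p̂_h)/(n_h−1):
  stratum 1: (170/610)²·0.714·0.286/13 = 0.00122
  stratum 2: (110/610)²·0.100·0.900/9 = 0.000325181
  stratum 3: (330/610)²·0.523·0.477/43 = 0.00169793
V̂(p̂_st) = 0.00324311; SE = √V̂ = 0.0569483

p̂_st ≈ 0.5000, SE ≈ 0.0569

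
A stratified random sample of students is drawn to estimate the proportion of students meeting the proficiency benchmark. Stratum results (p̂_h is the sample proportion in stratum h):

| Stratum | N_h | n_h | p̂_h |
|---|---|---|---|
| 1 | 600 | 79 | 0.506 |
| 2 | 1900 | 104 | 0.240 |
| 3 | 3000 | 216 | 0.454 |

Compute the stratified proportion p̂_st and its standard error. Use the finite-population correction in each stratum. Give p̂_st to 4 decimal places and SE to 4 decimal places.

p̂_st ≈ 0.3857, SE ≈ 0.0235

N = 5500; stratum weights W_h = N_h/N.
p̂_st = Σ W_h p̂_h = (600·0.506 + 1900·0.240 + 3000·0.454)/5500 = 0.38575
V̂(p̂_st) = Σ W_h² (1 − n_h/N_h) p̂_h(1−p̂_h)/(n_h−1):
  stratum 1: (600/5500)²·(1 − 79/600)·0.506·0.494/78 = 3.31167e-05
  stratum 2: (1900/5500)²·(1 − 104/1900)·0.240·0.760/103 = 0.000199766
  stratum 3: (3000/5500)²·(1 − 216/3000)·0.454·0.546/215 = 0.000318328
V̂(p̂_st) = 0.000551211; SE = √V̂ = 0.0234779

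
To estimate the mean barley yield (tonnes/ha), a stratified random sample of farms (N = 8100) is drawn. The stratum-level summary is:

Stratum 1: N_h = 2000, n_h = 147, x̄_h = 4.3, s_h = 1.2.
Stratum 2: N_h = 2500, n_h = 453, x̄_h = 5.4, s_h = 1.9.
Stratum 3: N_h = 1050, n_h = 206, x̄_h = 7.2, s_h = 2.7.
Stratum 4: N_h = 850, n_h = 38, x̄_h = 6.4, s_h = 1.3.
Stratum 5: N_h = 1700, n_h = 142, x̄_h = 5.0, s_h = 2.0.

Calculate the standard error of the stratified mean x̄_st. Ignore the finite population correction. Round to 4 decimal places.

V̂(x̄_st) = Σ W_h² s_h²/n_h, with W_h = N_h/N and N = 8100:
  stratum 1: (2000/8100)²·1.2²/147 = 0.000597221
  stratum 2: (2500/8100)²·1.9²/453 = 0.000759135
  stratum 3: (1050/8100)²·2.7²/206 = 0.00059466
  stratum 4: (850/8100)²·1.3²/38 = 0.000489746
  stratum 5: (1700/8100)²·2.0²/142 = 0.00124079
V̂(x̄_st) = 0.00368156
SE(x̄_st) = √0.00368156 = 0.0606758

SE(x̄_st) ≈ 0.0607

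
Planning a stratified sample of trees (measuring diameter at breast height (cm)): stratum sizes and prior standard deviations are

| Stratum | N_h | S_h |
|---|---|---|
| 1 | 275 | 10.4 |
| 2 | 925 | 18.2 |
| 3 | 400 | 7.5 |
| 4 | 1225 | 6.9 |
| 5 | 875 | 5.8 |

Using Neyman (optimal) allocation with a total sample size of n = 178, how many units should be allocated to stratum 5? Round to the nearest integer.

25

Neyman allocation: n_h = n · N_h S_h / Σ N_i S_i, with n = 178.
  stratum 1: N_h·S_h = 275·10.4 = 2860.00
  stratum 2: N_h·S_h = 925·18.2 = 16835.00
  stratum 3: N_h·S_h = 400·7.5 = 3000.00
  stratum 4: N_h·S_h = 1225·6.9 = 8452.50
  stratum 5: N_h·S_h = 875·5.8 = 5075.00
Σ N_h S_h = 36222.50
n for stratum 5 = 178·5075.00/36222.50 = 24.939 → 25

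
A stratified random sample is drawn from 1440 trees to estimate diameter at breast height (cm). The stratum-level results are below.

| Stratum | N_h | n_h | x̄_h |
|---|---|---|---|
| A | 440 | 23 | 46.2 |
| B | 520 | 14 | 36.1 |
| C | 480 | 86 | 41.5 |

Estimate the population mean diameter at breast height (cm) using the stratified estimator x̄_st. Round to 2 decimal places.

x̄_st ≈ 40.99

N = Σ N_h = 1440. Stratum weights W_h = N_h/N.
x̄_st = (440·46.2 + 520·36.1 + 480·41.5) / 1440 = 40.9861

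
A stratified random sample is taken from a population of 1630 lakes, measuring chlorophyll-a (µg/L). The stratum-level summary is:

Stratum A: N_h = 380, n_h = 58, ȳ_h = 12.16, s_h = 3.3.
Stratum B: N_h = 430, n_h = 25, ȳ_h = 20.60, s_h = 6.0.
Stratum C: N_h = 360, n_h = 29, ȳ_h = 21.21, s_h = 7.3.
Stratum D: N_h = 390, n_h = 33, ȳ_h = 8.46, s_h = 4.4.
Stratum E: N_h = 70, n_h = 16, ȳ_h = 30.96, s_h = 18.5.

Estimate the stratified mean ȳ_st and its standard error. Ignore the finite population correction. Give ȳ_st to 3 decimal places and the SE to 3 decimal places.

ȳ_st ≈ 16.307, SE ≈ 0.523

ȳ_st = Σ W_h ȳ_h = (380·12.16 + 430·20.60 + 360·21.21 + 390·8.46 + 70·30.96)/1630 = 16.30736
V̂(ȳ_st) = Σ W_h² s_h²/n_h, with W_h = N_h/N and N = 1630:
  stratum A: (380/1630)²·3.3²/58 = 0.0102045
  stratum B: (430/1630)²·6.0²/25 = 0.100213
  stratum C: (360/1630)²·7.3²/29 = 0.089635
  stratum D: (390/1630)²·4.4²/33 = 0.033585
  stratum E: (70/1630)²·18.5²/16 = 0.0394498
V̂(ȳ_st) = 0.273087
SE(ȳ_st) = √0.273087 = 0.522578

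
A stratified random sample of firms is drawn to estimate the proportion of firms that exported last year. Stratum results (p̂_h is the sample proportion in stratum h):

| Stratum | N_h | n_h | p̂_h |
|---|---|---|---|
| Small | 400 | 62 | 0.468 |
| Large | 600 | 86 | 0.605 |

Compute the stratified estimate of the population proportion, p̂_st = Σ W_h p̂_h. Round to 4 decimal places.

p̂_st ≈ 0.5502

N = 1000; stratum weights W_h = N_h/N.
p̂_st = Σ W_h p̂_h = (400·0.468 + 600·0.605)/1000 = 0.55020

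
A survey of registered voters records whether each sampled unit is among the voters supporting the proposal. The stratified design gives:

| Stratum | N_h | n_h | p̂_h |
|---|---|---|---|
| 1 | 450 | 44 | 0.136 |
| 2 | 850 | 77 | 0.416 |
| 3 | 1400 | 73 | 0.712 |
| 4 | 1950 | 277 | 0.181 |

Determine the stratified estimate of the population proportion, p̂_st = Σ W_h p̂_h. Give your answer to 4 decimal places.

N = 4650; stratum weights W_h = N_h/N.
p̂_st = Σ W_h p̂_h = (450·0.136 + 850·0.416 + 1400·0.712 + 1950·0.181)/4650 = 0.37947

p̂_st ≈ 0.3795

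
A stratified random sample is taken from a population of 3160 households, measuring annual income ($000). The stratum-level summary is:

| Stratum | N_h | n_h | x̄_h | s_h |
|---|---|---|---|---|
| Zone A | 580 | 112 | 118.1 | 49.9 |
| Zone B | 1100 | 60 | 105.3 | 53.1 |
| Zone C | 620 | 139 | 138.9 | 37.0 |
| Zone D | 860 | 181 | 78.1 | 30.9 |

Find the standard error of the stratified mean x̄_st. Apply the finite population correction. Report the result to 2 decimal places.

V̂(x̄_st) = Σ W_h² (1 − n_h/N_h) s_h²/n_h, with W_h = N_h/N and N = 3160:
  stratum Zone A: (580/3160)²·(1 − 112/580)·49.9²/112 = 0.604342
  stratum Zone B: (1100/3160)²·(1 − 60/1100)·53.1²/60 = 5.38381
  stratum Zone C: (620/3160)²·(1 − 139/620)·37.0²/139 = 0.294138
  stratum Zone D: (860/3160)²·(1 − 181/860)·30.9²/181 = 0.308484
V̂(x̄_st) = 6.59077
SE(x̄_st) = √6.59077 = 2.56725

SE(x̄_st) ≈ 2.57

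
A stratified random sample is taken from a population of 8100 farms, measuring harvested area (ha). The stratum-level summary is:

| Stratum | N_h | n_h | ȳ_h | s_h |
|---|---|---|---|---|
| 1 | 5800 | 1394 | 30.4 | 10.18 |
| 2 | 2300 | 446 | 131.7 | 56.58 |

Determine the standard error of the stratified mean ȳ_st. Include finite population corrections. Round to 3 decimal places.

V̂(ȳ_st) = Σ W_h² (1 − n_h/N_h) s_h²/n_h, with W_h = N_h/N and N = 8100:
  stratum 1: (5800/8100)²·(1 − 1394/5800)·10.18²/1394 = 0.0289558
  stratum 2: (2300/8100)²·(1 − 446/2300)·56.58²/446 = 0.466507
V̂(ȳ_st) = 0.495463
SE(ȳ_st) = √0.495463 = 0.703891

SE(ȳ_st) ≈ 0.704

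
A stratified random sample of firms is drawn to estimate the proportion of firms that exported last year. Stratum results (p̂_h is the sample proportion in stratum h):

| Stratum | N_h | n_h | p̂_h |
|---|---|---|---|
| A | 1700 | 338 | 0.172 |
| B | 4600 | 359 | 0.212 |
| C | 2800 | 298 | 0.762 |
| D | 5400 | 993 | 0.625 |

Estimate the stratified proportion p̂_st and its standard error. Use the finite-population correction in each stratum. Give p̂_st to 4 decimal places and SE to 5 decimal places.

p̂_st ≈ 0.4673, SE ≈ 0.00975

N = 14500; stratum weights W_h = N_h/N.
p̂_st = Σ W_h p̂_h = (1700·0.172 + 4600·0.212 + 2800·0.762 + 5400·0.625)/14500 = 0.46732
V̂(p̂_st) = Σ W_h² (1 − n_h/N_h) p̂_h(1−p̂_h)/(n_h−1):
  stratum A: (1700/14500)²·(1 − 338/1700)·0.172·0.828/337 = 4.65392e-06
  stratum B: (4600/14500)²·(1 − 359/4600)·0.212·0.788/358 = 4.32981e-05
  stratum C: (2800/14500)²·(1 − 298/2800)·0.762·0.238/297 = 2.03463e-05
  stratum D: (5400/14500)²·(1 − 993/5400)·0.625·0.375/992 = 2.67424e-05
V̂(p̂_st) = 9.50407e-05; SE = √V̂ = 0.00974888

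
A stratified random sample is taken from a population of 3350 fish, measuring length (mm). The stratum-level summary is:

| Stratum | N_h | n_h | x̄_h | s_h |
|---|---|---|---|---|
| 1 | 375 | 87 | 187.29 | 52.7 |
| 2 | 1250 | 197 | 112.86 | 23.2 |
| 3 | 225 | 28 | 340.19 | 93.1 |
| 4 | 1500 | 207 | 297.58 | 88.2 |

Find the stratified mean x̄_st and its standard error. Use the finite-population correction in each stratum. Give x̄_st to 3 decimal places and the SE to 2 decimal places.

x̄_st ≈ 219.171, SE ≈ 2.89

x̄_st = Σ W_h x̄_h = (375·187.29 + 1250·112.86 + 225·340.19 + 1500·297.58)/3350 = 219.17060
V̂(x̄_st) = Σ W_h² (1 − n_h/N_h) s_h²/n_h, with W_h = N_h/N and N = 3350:
  stratum 1: (375/3350)²·(1 − 87/375)·52.7²/87 = 0.307211
  stratum 2: (1250/3350)²·(1 − 197/1250)·23.2²/197 = 0.320449
  stratum 3: (225/3350)²·(1 − 28/225)·93.1²/28 = 1.22265
  stratum 4: (1500/3350)²·(1 − 207/1500)·88.2²/207 = 6.49482
V̂(x̄_st) = 8.34512
SE(x̄_st) = √8.34512 = 2.88879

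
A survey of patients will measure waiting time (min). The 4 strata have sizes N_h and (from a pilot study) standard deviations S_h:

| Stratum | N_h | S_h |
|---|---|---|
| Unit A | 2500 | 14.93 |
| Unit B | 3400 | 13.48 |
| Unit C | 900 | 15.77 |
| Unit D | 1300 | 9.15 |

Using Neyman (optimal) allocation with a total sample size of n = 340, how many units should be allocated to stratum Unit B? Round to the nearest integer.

Neyman allocation: n_h = n · N_h S_h / Σ N_i S_i, with n = 340.
  stratum Unit A: N_h·S_h = 2500·14.93 = 37325.00
  stratum Unit B: N_h·S_h = 3400·13.48 = 45832.00
  stratum Unit C: N_h·S_h = 900·15.77 = 14193.00
  stratum Unit D: N_h·S_h = 1300·9.15 = 11895.00
Σ N_h S_h = 109245.00
n for stratum Unit B = 340·45832.00/109245.00 = 142.642 → 143

143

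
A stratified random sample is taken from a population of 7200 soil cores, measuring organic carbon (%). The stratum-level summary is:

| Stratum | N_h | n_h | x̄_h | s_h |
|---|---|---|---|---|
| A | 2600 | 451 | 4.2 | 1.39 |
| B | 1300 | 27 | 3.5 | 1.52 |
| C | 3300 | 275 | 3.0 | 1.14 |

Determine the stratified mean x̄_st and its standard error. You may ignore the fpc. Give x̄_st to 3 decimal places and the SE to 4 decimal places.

x̄_st ≈ 3.524, SE ≈ 0.0659

x̄_st = Σ W_h x̄_h = (2600·4.2 + 1300·3.5 + 3300·3.0)/7200 = 3.52361
V̂(x̄_st) = Σ W_h² s_h²/n_h, with W_h = N_h/N and N = 7200:
  stratum A: (2600/7200)²·1.39²/451 = 0.000558644
  stratum B: (1300/7200)²·1.52²/27 = 0.00278962
  stratum C: (3300/7200)²·1.14²/275 = 0.00099275
V̂(x̄_st) = 0.00434101
SE(x̄_st) = √0.00434101 = 0.0658864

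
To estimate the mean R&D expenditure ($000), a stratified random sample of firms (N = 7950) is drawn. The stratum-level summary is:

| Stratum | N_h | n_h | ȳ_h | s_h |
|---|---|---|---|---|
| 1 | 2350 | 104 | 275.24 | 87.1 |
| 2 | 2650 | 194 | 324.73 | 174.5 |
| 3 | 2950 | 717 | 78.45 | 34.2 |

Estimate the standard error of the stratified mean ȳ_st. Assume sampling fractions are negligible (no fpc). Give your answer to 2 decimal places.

V̂(ȳ_st) = Σ W_h² s_h²/n_h, with W_h = N_h/N and N = 7950:
  stratum 1: (2350/7950)²·87.1²/104 = 6.37389
  stratum 2: (2650/7950)²·174.5²/194 = 17.44
  stratum 3: (2950/7950)²·34.2²/717 = 0.224617
V̂(ȳ_st) = 24.0385
SE(ȳ_st) = √24.0385 = 4.90291

SE(ȳ_st) ≈ 4.90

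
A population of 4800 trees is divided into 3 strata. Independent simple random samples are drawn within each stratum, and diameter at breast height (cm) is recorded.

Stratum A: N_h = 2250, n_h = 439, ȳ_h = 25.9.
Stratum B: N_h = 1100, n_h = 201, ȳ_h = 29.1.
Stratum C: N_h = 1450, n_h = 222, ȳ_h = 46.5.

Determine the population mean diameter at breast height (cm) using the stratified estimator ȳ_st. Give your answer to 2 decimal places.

ȳ_st ≈ 32.86

N = Σ N_h = 4800. Stratum weights W_h = N_h/N.
ȳ_st = (2250·25.9 + 1100·29.1 + 1450·46.5) / 4800 = 32.8563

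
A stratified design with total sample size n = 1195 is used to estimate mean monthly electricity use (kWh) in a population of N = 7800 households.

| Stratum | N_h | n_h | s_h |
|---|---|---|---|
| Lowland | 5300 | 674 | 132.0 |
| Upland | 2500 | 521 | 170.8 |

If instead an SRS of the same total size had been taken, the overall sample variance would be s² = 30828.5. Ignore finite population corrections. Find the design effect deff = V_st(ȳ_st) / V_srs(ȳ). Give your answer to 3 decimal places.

V̂(ȳ_st) = Σ W_h² s_h²/n_h, with W_h = N_h/N and N = 7800:
  stratum Lowland: (5300/7800)²·132.0²/674 = 11.9358
  stratum Upland: (2500/7800)²·170.8²/521 = 5.75213
V_st = 17.6879
V_srs = s²/n = 30828.5/1195 = 25.7979
deff = V_st / V_srs = 17.6879/25.7979 = 0.6856

deff ≈ 0.686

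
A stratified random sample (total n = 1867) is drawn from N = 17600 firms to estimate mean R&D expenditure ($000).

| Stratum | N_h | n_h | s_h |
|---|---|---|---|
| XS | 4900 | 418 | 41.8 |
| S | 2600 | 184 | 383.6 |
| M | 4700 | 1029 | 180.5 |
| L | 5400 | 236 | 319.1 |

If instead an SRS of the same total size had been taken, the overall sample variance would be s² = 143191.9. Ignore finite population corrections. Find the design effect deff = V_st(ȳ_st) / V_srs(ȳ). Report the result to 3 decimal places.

V̂(ȳ_st) = Σ W_h² s_h²/n_h, with W_h = N_h/N and N = 17600:
  stratum XS: (4900/17600)²·41.8²/418 = 0.323999
  stratum S: (2600/17600)²·383.6²/184 = 17.4526
  stratum M: (4700/17600)²·180.5²/1029 = 2.25792
  stratum L: (5400/17600)²·319.1²/236 = 40.6166
V_st = 60.6512
V_srs = s²/n = 143191.9/1867 = 76.6963
deff = V_st / V_srs = 60.6512/76.6963 = 0.7908

deff ≈ 0.791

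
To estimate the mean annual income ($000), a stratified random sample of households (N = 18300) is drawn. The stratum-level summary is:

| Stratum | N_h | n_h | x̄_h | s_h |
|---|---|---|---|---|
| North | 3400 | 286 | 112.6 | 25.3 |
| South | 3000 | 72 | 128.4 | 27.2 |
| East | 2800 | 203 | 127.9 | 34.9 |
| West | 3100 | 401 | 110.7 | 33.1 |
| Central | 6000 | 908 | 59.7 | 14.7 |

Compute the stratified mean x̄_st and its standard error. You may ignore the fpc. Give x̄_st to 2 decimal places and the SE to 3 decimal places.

x̄_st ≈ 99.87, SE ≈ 0.773

x̄_st = Σ W_h x̄_h = (3400·112.6 + 3000·128.4 + 2800·127.9 + 3100·110.7 + 6000·59.7)/18300 = 99.86503
V̂(x̄_st) = Σ W_h² s_h²/n_h, with W_h = N_h/N and N = 18300:
  stratum North: (3400/18300)²·25.3²/286 = 0.0772557
  stratum South: (3000/18300)²·27.2²/72 = 0.27615
  stratum East: (2800/18300)²·34.9²/203 = 0.140465
  stratum West: (3100/18300)²·33.1²/401 = 0.078403
  stratum Central: (6000/18300)²·14.7²/908 = 0.0255829
V̂(x̄_st) = 0.597857
SE(x̄_st) = √0.597857 = 0.773212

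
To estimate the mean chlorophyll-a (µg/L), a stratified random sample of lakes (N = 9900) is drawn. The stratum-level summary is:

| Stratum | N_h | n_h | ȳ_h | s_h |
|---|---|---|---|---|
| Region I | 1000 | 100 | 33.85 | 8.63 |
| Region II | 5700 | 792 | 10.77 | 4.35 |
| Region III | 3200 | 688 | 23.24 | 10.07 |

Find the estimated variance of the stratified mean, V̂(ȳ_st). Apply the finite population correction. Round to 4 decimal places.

V̂(ȳ_st) = Σ W_h² (1 − n_h/N_h) s_h²/n_h, with W_h = N_h/N and N = 9900:
  stratum Region I: (1000/9900)²·(1 − 100/1000)·8.63²/100 = 0.00683902
  stratum Region II: (5700/9900)²·(1 − 792/5700)·4.35²/792 = 0.00681965
  stratum Region III: (3200/9900)²·(1 − 688/3200)·10.07²/688 = 0.0120884
V̂(ȳ_st) = 0.0257471

V̂(ȳ_st) ≈ 0.0257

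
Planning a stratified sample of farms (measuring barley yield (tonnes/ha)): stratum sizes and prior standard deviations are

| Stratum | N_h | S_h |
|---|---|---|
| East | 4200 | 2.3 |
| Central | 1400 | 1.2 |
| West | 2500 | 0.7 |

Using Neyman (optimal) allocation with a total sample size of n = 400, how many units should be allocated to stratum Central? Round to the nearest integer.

51

Neyman allocation: n_h = n · N_h S_h / Σ N_i S_i, with n = 400.
  stratum East: N_h·S_h = 4200·2.3 = 9660.00
  stratum Central: N_h·S_h = 1400·1.2 = 1680.00
  stratum West: N_h·S_h = 2500·0.7 = 1750.00
Σ N_h S_h = 13090.00
n for stratum Central = 400·1680.00/13090.00 = 51.337 → 51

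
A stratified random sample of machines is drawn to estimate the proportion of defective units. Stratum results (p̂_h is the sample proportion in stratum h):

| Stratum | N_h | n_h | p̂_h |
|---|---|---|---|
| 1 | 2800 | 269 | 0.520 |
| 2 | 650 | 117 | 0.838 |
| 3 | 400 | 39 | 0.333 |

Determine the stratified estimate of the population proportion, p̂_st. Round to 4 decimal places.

N = 3850; stratum weights W_h = N_h/N.
p̂_st = Σ W_h p̂_h = (2800·0.520 + 650·0.838 + 400·0.333)/3850 = 0.55426

p̂_st ≈ 0.5543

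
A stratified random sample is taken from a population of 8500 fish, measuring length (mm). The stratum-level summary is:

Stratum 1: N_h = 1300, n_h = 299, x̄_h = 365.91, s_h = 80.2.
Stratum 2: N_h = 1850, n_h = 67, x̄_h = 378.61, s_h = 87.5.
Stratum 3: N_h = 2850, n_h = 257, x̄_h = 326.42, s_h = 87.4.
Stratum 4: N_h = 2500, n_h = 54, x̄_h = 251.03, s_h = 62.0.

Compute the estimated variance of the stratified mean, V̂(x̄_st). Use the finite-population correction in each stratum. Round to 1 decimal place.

V̂(x̄_st) = Σ W_h² (1 − n_h/N_h) s_h²/n_h, with W_h = N_h/N and N = 8500:
  stratum 1: (1300/8500)²·(1 − 299/1300)·80.2²/299 = 0.387451
  stratum 2: (1850/8500)²·(1 − 67/1850)·87.5²/67 = 5.21707
  stratum 3: (2850/8500)²·(1 − 257/2850)·87.4²/257 = 3.04018
  stratum 4: (2500/8500)²·(1 − 54/2500)·62.0²/54 = 6.02488
V̂(x̄_st) = 14.6696

V̂(x̄_st) ≈ 14.7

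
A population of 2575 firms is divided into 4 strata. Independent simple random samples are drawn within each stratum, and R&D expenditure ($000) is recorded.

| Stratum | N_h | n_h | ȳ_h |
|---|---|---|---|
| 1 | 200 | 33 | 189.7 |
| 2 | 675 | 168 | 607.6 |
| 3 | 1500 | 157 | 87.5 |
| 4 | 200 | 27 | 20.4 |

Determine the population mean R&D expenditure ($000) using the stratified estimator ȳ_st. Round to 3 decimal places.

N = Σ N_h = 2575. Stratum weights W_h = N_h/N.
ȳ_st = (200·189.7 + 675·607.6 + 1500·87.5 + 200·20.4) / 2575 = 226.56311

ȳ_st ≈ 226.563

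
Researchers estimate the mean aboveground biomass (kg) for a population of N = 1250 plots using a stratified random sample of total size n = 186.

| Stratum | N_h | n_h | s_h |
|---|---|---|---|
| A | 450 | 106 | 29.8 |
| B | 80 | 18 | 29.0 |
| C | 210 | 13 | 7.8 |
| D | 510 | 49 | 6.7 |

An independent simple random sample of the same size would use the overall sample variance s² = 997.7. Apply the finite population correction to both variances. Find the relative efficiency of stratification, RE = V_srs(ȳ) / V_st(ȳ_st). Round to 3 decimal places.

V̂(ȳ_st) = Σ W_h² (1 − n_h/N_h) s_h²/n_h, with W_h = N_h/N and N = 1250:
  stratum A: (450/1250)²·(1 − 106/450)·29.8²/106 = 0.829999
  stratum B: (80/1250)²·(1 − 18/80)·29.0²/18 = 0.148315
  stratum C: (210/1250)²·(1 − 13/210)·7.8²/13 = 0.123911
  stratum D: (510/1250)²·(1 − 49/510)·6.7²/49 = 0.137849
V_st = 1.24007
V_srs = (1 − 186/1250)·997.7/186 = 4.56582
Relative efficiency = V_srs / V_st = 4.56582/1.24007 = 3.6819

RE ≈ 3.682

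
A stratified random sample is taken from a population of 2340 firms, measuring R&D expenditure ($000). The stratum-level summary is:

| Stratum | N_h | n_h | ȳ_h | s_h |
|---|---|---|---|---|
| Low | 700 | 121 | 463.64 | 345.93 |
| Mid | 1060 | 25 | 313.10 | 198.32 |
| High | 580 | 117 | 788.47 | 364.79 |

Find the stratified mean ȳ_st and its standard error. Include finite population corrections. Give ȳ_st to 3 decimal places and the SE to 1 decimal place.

ȳ_st ≈ 475.960, SE ≈ 21.1

ȳ_st = Σ W_h ȳ_h = (700·463.64 + 1060·313.10 + 580·788.47)/2340 = 475.96009
V̂(ȳ_st) = Σ W_h² (1 − n_h/N_h) s_h²/n_h, with W_h = N_h/N and N = 2340:
  stratum Low: (700/2340)²·(1 − 121/700)·345.93²/121 = 73.2042
  stratum Mid: (1060/2340)²·(1 − 25/1060)·198.32²/25 = 315.215
  stratum High: (580/2340)²·(1 − 117/580)·364.79²/117 = 55.7798
V̂(ȳ_st) = 444.2
SE(ȳ_st) = √444.2 = 21.076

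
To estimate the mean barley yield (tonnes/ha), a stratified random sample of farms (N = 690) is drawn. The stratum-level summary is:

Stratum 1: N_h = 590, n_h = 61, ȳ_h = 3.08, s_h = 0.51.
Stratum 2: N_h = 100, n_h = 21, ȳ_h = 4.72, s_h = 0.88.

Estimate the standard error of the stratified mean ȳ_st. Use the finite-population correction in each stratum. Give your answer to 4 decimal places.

SE(ȳ_st) ≈ 0.0584

V̂(ȳ_st) = Σ W_h² (1 − n_h/N_h) s_h²/n_h, with W_h = N_h/N and N = 690:
  stratum 1: (590/690)²·(1 − 61/590)·0.51²/61 = 0.00279525
  stratum 2: (100/690)²·(1 − 21/100)·0.88²/21 = 0.000611892
V̂(ȳ_st) = 0.00340714
SE(ȳ_st) = √0.00340714 = 0.0583707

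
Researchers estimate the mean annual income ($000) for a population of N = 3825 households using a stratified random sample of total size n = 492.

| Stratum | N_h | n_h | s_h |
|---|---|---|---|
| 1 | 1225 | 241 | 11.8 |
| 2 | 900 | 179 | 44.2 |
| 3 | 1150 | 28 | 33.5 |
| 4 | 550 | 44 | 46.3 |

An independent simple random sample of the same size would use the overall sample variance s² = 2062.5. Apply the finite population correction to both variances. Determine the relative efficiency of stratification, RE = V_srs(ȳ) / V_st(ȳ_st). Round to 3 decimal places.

RE ≈ 0.732

V̂(ȳ_st) = Σ W_h² (1 − n_h/N_h) s_h²/n_h, with W_h = N_h/N and N = 3825:
  stratum 1: (1225/3825)²·(1 − 241/1225)·11.8²/241 = 0.0476009
  stratum 2: (900/3825)²·(1 − 179/900)·44.2²/179 = 0.484068
  stratum 3: (1150/3825)²·(1 − 28/1150)·33.5²/28 = 3.53476
  stratum 4: (550/3825)²·(1 − 44/550)·46.3²/44 = 0.926744
V_st = 4.99317
V_srs = (1 − 492/3825)·2062.5/492 = 3.65286
Relative efficiency = V_srs / V_st = 3.65286/4.99317 = 0.7316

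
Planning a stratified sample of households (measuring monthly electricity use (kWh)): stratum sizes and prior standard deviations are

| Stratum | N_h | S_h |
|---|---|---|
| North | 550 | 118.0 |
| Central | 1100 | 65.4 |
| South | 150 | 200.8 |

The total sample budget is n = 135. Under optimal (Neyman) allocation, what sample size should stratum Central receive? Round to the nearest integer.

Neyman allocation: n_h = n · N_h S_h / Σ N_i S_i, with n = 135.
  stratum North: N_h·S_h = 550·118.0 = 64900.00
  stratum Central: N_h·S_h = 1100·65.4 = 71940.00
  stratum South: N_h·S_h = 150·200.8 = 30120.00
Σ N_h S_h = 166960.00
n for stratum Central = 135·71940.00/166960.00 = 58.169 → 58

58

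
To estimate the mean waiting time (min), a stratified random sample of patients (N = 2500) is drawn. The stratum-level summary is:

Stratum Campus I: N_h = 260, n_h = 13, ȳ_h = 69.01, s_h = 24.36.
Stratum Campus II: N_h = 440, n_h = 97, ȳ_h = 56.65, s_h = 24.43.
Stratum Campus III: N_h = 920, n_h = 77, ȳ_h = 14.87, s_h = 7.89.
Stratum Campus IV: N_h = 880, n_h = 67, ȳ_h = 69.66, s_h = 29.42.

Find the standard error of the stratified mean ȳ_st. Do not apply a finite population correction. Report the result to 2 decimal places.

SE(ȳ_st) ≈ 1.55

V̂(ȳ_st) = Σ W_h² s_h²/n_h, with W_h = N_h/N and N = 2500:
  stratum Campus I: (260/2500)²·24.36²/13 = 0.493717
  stratum Campus II: (440/2500)²·24.43²/97 = 0.19059
  stratum Campus III: (920/2500)²·7.89²/77 = 0.109486
  stratum Campus IV: (880/2500)²·29.42²/67 = 1.60065
V̂(ȳ_st) = 2.39444
SE(ȳ_st) = √2.39444 = 1.5474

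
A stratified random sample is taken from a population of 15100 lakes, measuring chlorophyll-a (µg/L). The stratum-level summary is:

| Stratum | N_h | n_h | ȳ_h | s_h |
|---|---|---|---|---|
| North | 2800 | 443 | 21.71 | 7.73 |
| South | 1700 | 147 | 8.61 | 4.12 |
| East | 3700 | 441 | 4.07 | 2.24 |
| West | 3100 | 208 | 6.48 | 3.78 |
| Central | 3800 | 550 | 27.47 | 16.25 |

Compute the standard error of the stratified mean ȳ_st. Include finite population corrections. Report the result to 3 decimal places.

SE(ȳ_st) ≈ 0.186

V̂(ȳ_st) = Σ W_h² (1 − n_h/N_h) s_h²/n_h, with W_h = N_h/N and N = 15100:
  stratum North: (2800/15100)²·(1 − 443/2800)·7.73²/443 = 0.00390408
  stratum South: (1700/15100)²·(1 − 147/1700)·4.12²/147 = 0.00133704
  stratum East: (3700/15100)²·(1 − 441/3700)·2.24²/441 = 0.000601713
  stratum West: (3100/15100)²·(1 − 208/3100)·3.78²/208 = 0.00270101
  stratum Central: (3800/15100)²·(1 − 550/3800)·16.25²/550 = 0.026005
V̂(ȳ_st) = 0.0345489
SE(ȳ_st) = √0.0345489 = 0.185873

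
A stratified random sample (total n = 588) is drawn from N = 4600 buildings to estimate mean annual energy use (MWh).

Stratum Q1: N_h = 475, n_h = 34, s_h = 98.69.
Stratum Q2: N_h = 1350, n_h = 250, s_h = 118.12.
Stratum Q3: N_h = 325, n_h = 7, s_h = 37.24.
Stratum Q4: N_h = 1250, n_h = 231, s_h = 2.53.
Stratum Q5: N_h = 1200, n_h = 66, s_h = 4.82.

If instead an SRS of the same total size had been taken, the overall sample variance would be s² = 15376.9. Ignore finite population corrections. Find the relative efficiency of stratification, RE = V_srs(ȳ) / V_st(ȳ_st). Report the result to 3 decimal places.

RE ≈ 2.946

V̂(ȳ_st) = Σ W_h² s_h²/n_h, with W_h = N_h/N and N = 4600:
  stratum Q1: (475/4600)²·98.69²/34 = 3.05449
  stratum Q2: (1350/4600)²·118.12²/250 = 4.80683
  stratum Q3: (325/4600)²·37.24²/7 = 0.988946
  stratum Q4: (1250/4600)²·2.53²/231 = 0.00204613
  stratum Q5: (1200/4600)²·4.82²/66 = 0.023955
V_st = 8.87627
V_srs = s²/n = 15376.9/588 = 26.1512
Relative efficiency = V_srs / V_st = 26.1512/8.87627 = 2.9462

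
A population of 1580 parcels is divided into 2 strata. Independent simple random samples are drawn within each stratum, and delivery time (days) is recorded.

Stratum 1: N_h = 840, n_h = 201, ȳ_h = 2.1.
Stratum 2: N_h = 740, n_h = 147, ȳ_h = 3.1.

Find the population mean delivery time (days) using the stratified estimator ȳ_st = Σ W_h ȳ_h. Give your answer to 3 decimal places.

ȳ_st ≈ 2.568

N = Σ N_h = 1580. Stratum weights W_h = N_h/N.
ȳ_st = (840·2.1 + 740·3.1) / 1580 = 2.56835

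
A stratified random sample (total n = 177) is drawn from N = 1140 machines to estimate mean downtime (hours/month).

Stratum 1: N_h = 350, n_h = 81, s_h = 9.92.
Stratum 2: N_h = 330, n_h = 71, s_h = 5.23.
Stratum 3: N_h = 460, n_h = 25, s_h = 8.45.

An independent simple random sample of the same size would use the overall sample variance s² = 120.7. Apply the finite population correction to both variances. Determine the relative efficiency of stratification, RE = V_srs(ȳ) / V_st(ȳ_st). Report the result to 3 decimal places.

RE ≈ 1.041

V̂(ȳ_st) = Σ W_h² (1 − n_h/N_h) s_h²/n_h, with W_h = N_h/N and N = 1140:
  stratum 1: (350/1140)²·(1 − 81/350)·9.92²/81 = 0.0880134
  stratum 2: (330/1140)²·(1 − 71/330)·5.23²/71 = 0.0253366
  stratum 3: (460/1140)²·(1 − 25/460)·8.45²/25 = 0.439755
V_st = 0.553105
V_srs = (1 − 177/1140)·120.7/177 = 0.576044
Relative efficiency = V_srs / V_st = 0.576044/0.553105 = 1.0415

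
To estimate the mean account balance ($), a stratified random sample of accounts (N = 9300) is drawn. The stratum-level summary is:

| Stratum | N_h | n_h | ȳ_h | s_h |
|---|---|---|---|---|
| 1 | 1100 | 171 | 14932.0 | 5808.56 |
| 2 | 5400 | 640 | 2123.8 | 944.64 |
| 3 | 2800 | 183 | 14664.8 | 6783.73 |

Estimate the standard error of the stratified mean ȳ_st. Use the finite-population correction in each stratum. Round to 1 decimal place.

SE(ȳ_st) ≈ 155.1

V̂(ȳ_st) = Σ W_h² (1 − n_h/N_h) s_h²/n_h, with W_h = N_h/N and N = 9300:
  stratum 1: (1100/9300)²·(1 − 171/1100)·5808.56²/171 = 2331.22
  stratum 2: (5400/9300)²·(1 − 640/5400)·944.64²/640 = 414.369
  stratum 3: (2800/9300)²·(1 − 183/2800)·6783.73²/183 = 21305
V̂(ȳ_st) = 24050.6
SE(ȳ_st) = √24050.6 = 155.083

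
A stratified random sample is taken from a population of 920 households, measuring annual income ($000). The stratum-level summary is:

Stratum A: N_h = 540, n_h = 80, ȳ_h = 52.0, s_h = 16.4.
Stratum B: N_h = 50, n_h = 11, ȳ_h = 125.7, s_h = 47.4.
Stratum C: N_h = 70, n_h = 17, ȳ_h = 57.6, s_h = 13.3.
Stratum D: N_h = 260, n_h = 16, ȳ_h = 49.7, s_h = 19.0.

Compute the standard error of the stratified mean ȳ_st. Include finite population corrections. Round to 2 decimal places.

V̂(ȳ_st) = Σ W_h² (1 − n_h/N_h) s_h²/n_h, with W_h = N_h/N and N = 920:
  stratum A: (540/920)²·(1 − 80/540)·16.4²/80 = 0.986674
  stratum B: (50/920)²·(1 − 11/50)·47.4²/11 = 0.470569
  stratum C: (70/920)²·(1 − 17/70)·13.3²/17 = 0.0456092
  stratum D: (260/920)²·(1 − 16/260)·19.0²/16 = 1.69112
V̂(ȳ_st) = 3.19397
SE(ȳ_st) = √3.19397 = 1.78717

SE(ȳ_st) ≈ 1.79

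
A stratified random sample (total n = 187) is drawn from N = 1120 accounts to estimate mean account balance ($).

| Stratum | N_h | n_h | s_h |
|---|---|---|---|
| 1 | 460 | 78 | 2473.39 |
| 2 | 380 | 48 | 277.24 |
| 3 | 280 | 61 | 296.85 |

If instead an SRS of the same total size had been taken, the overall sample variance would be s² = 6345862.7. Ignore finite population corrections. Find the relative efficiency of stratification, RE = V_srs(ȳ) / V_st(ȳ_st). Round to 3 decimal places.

V̂(ȳ_st) = Σ W_h² s_h²/n_h, with W_h = N_h/N and N = 1120:
  stratum 1: (460/1120)²·2473.39²/78 = 13230.3
  stratum 2: (380/1120)²·277.24²/48 = 184.332
  stratum 3: (280/1120)²·296.85²/61 = 90.2868
V_st = 13504.9
V_srs = s²/n = 6345862.7/187 = 33935.1
Relative efficiency = V_srs / V_st = 33935.1/13504.9 = 2.5128

RE ≈ 2.513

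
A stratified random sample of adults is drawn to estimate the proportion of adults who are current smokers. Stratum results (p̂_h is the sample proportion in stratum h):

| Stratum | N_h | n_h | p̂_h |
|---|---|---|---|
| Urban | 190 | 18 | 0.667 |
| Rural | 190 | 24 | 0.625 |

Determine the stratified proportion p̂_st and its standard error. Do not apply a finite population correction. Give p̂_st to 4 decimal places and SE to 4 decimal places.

N = 380; stratum weights W_h = N_h/N.
p̂_st = Σ W_h p̂_h = (190·0.667 + 190·0.625)/380 = 0.64600
V̂(p̂_st) = Σ W_h² p̂_h(1−p̂_h)/(n_h−1):
  stratum Urban: (190/380)²·0.667·0.333/17 = 0.00326634
  stratum Rural: (190/380)²·0.625·0.375/23 = 0.00254755
V̂(p̂_st) = 0.00581389; SE = √V̂ = 0.0762489

p̂_st ≈ 0.6460, SE ≈ 0.0762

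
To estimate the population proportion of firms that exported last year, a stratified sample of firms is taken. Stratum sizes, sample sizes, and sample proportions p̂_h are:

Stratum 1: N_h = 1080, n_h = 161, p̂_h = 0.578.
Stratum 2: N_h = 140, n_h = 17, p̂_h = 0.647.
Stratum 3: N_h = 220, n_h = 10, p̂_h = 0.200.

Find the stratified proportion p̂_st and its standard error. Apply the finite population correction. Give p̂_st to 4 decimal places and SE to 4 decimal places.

N = 1440; stratum weights W_h = N_h/N.
p̂_st = Σ W_h p̂_h = (1080·0.578 + 140·0.647 + 220·0.200)/1440 = 0.52696
V̂(p̂_st) = Σ W_h² (1 − n_h/N_h) p̂_h(1−p̂_h)/(n_h−1):
  stratum 1: (1080/1440)²·(1 − 161/1080)·0.578·0.422/160 = 0.000729684
  stratum 2: (140/1440)²·(1 − 17/140)·0.647·0.353/16 = 0.000118541
  stratum 3: (220/1440)²·(1 − 10/220)·0.200·0.800/9 = 0.000396091
V̂(p̂_st) = 0.00124431; SE = √V̂ = 0.0352748

p̂_st ≈ 0.5270, SE ≈ 0.0353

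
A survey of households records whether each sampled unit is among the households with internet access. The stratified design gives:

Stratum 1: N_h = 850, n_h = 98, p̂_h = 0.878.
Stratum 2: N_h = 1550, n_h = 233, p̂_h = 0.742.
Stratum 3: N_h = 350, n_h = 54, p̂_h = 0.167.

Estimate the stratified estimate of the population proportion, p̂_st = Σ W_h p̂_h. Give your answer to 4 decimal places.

N = 2750; stratum weights W_h = N_h/N.
p̂_st = Σ W_h p̂_h = (850·0.878 + 1550·0.742 + 350·0.167)/2750 = 0.71085

p̂_st ≈ 0.7109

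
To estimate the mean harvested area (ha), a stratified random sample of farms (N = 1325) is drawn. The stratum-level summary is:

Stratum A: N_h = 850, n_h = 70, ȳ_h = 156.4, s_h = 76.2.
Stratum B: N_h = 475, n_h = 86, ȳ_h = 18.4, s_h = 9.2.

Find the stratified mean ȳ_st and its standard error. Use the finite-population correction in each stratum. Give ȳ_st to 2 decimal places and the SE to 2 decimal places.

ȳ_st = Σ W_h ȳ_h = (850·156.4 + 475·18.4)/1325 = 106.92830
V̂(ȳ_st) = Σ W_h² (1 − n_h/N_h) s_h²/n_h, with W_h = N_h/N and N = 1325:
  stratum A: (850/1325)²·(1 − 70/850)·76.2²/70 = 31.3252
  stratum B: (475/1325)²·(1 − 86/475)·9.2²/86 = 0.103583
V̂(ȳ_st) = 31.4288
SE(ȳ_st) = √31.4288 = 5.60614

ȳ_st ≈ 106.93, SE ≈ 5.61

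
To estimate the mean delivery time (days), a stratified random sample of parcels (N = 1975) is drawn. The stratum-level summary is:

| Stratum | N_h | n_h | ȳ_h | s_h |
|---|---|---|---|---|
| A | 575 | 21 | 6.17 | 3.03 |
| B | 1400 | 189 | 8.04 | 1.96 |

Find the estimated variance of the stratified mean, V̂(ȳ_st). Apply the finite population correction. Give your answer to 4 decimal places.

V̂(ȳ_st) = Σ W_h² (1 − n_h/N_h) s_h²/n_h, with W_h = N_h/N and N = 1975:
  stratum A: (575/1975)²·(1 − 21/575)·3.03²/21 = 0.0357034
  stratum B: (1400/1975)²·(1 − 189/1400)·1.96²/189 = 0.00883463
V̂(ȳ_st) = 0.044538

V̂(ȳ_st) ≈ 0.0445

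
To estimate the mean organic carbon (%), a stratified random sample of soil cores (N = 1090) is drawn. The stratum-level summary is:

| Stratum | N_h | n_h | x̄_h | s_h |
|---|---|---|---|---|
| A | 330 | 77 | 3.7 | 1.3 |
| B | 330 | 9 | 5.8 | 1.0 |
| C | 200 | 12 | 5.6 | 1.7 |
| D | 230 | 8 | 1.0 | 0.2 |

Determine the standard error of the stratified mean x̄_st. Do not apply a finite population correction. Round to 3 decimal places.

SE(x̄_st) ≈ 0.143

V̂(x̄_st) = Σ W_h² s_h²/n_h, with W_h = N_h/N and N = 1090:
  stratum A: (330/1090)²·1.3²/77 = 0.00201174
  stratum B: (330/1090)²·1.0²/9 = 0.0101843
  stratum C: (200/1090)²·1.7²/12 = 0.00810818
  stratum D: (230/1090)²·0.2²/8 = 0.000222624
V̂(x̄_st) = 0.0205269
SE(x̄_st) = √0.0205269 = 0.143272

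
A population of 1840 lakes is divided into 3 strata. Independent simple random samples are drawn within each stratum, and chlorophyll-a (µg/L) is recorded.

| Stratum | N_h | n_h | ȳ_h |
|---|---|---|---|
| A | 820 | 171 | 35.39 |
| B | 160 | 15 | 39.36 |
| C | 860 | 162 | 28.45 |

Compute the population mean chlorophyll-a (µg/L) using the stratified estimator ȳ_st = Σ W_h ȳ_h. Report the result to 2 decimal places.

ȳ_st ≈ 32.49

N = Σ N_h = 1840. Stratum weights W_h = N_h/N.
ȳ_st = (820·35.39 + 160·39.36 + 860·28.45) / 1840 = 32.4915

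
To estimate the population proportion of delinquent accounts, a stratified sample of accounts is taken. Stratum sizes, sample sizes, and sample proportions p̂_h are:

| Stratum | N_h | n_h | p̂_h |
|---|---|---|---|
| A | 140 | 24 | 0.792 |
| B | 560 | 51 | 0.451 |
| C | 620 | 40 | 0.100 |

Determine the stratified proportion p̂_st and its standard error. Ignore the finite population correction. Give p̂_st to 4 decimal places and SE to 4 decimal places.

p̂_st ≈ 0.3223, SE ≈ 0.0385

N = 1320; stratum weights W_h = N_h/N.
p̂_st = Σ W_h p̂_h = (140·0.792 + 560·0.451 + 620·0.100)/1320 = 0.32230
V̂(p̂_st) = Σ W_h² p̂_h(1−p̂_h)/(n_h−1):
  stratum A: (140/1320)²·0.792·0.208/23 = 8.05692e-05
  stratum B: (560/1320)²·0.451·0.549/50 = 0.000891265
  stratum C: (620/1320)²·0.100·0.900/39 = 0.000509112
V̂(p̂_st) = 0.00148095; SE = √V̂ = 0.0384831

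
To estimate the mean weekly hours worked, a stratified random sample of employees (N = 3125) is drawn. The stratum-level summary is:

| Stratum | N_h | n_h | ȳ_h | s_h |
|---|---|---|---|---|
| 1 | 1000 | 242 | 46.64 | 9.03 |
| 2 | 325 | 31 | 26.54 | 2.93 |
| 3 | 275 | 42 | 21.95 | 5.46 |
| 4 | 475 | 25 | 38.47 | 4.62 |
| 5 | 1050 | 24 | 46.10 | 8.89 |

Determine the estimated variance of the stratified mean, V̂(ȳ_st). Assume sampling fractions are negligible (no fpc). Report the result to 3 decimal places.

V̂(ȳ_st) = Σ W_h² s_h²/n_h, with W_h = N_h/N and N = 3125:
  stratum 1: (1000/3125)²·9.03²/242 = 0.0345033
  stratum 2: (325/3125)²·2.93²/31 = 0.0029953
  stratum 3: (275/3125)²·5.46²/42 = 0.00549669
  stratum 4: (475/3125)²·4.62²/25 = 0.0197256
  stratum 5: (1050/3125)²·8.89²/24 = 0.371767
V̂(ȳ_st) = 0.434488

V̂(ȳ_st) ≈ 0.434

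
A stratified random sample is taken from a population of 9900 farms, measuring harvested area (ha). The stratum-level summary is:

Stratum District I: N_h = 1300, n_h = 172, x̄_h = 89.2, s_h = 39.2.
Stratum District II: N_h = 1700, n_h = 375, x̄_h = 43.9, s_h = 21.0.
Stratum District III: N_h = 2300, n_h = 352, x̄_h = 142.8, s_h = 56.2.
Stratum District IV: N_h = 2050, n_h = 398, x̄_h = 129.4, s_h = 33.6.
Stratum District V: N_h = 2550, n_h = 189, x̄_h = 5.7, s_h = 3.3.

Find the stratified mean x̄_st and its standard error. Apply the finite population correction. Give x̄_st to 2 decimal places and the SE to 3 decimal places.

x̄_st = Σ W_h x̄_h = (1300·89.2 + 1700·43.9 + 2300·142.8 + 2050·129.4 + 2550·5.7)/9900 = 80.69040
V̂(x̄_st) = Σ W_h² (1 − n_h/N_h) s_h²/n_h, with W_h = N_h/N and N = 9900:
  stratum District I: (1300/9900)²·(1 − 172/1300)·39.2²/172 = 0.133667
  stratum District II: (1700/9900)²·(1 − 375/1700)·21.0²/375 = 0.0270272
  stratum District III: (2300/9900)²·(1 − 352/2300)·56.2²/352 = 0.410182
  stratum District IV: (2050/9900)²·(1 − 398/2050)·33.6²/398 = 0.0980142
  stratum District V: (2550/9900)²·(1 − 189/2550)·3.3²/189 = 0.00353942
V̂(x̄_st) = 0.67243
SE(x̄_st) = √0.67243 = 0.820018

x̄_st ≈ 80.69, SE ≈ 0.820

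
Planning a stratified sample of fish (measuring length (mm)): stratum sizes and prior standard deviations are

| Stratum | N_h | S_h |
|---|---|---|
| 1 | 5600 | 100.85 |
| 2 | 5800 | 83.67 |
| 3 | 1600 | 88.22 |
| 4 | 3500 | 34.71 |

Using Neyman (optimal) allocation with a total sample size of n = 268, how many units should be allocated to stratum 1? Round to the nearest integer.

Neyman allocation: n_h = n · N_h S_h / Σ N_i S_i, with n = 268.
  stratum 1: N_h·S_h = 5600·100.85 = 564760.00
  stratum 2: N_h·S_h = 5800·83.67 = 485286.00
  stratum 3: N_h·S_h = 1600·88.22 = 141152.00
  stratum 4: N_h·S_h = 3500·34.71 = 121485.00
Σ N_h S_h = 1312683.00
n for stratum 1 = 268·564760.00/1312683.00 = 115.303 → 115

115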